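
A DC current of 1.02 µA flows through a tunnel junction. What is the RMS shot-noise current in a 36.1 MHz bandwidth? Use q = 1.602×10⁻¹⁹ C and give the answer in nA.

3.43 nA

I_n = √(2qI·B)
2qI·B = 2 × 1.602×10⁻¹⁹ × 1.02×10⁻⁶ × 3.61×10⁷ = 1.18×10⁻¹⁷ A²
I_n = √(1.18×10⁻¹⁷) = 3.43×10⁻⁹ A = 3.43 nA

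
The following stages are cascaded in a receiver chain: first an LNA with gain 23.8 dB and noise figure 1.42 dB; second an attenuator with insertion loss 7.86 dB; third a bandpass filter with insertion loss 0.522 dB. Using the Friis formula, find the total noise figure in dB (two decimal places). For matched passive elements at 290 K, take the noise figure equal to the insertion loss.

1.50 dB

Convert to linear (a loss of L dB is a gain of −L dB): F_i = 10^(NF_i/10), G_i = 10^(G_i,dB/10)
  Stage 1: F_1 = 10^(1.42/10) = 1.387, G_1 = 10^(23.8/10) = 239.9
  Stage 2: F_2 = 10^(7.86/10) = 6.109, G_2 = 10^(−7.86/10) = 0.1637
  Stage 3: F_3 = 10^(0.522/10) = 1.128, G_3 = 10^(−0.522/10) = 0.8867
Friis cascade:
  F = 1.387 + (6.109 − 1)/239.9 + (1.128 − 1)/39.26 = 1.411
NF = 10 log₁₀(1.411) = 1.50 dB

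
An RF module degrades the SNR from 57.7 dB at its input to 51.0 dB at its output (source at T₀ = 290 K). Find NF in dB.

6.7 dB

NF (dB) = SNR_in(dB) − SNR_out(dB) when the source is at T₀
NF = 57.7 − 51.0 = 6.7 dB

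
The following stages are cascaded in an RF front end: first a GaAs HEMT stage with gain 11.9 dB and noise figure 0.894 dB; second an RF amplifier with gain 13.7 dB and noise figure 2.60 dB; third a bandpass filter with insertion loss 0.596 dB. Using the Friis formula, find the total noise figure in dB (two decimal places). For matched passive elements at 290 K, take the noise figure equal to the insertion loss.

1.08 dB

Convert to linear (a loss of L dB is a gain of −L dB): F_i = 10^(NF_i/10), G_i = 10^(G_i,dB/10)
  Stage 1: F_1 = 10^(0.894/10) = 1.229, G_1 = 10^(11.9/10) = 15.49
  Stage 2: F_2 = 10^(2.60/10) = 1.820, G_2 = 10^(13.7/10) = 23.44
  Stage 3: F_3 = 10^(0.596/10) = 1.147, G_3 = 10^(−0.596/10) = 0.8718
Friis cascade:
  F = 1.229 + (1.820 − 1)/15.49 + (1.147 − 1)/363.1 = 1.282
NF = 10 log₁₀(1.282) = 1.08 dB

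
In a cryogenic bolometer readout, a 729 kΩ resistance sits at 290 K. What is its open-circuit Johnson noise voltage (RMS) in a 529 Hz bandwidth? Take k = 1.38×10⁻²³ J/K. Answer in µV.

V_n = √(4kTRB)
4kTRB = 4 × 1.38×10⁻²³ × 290 × 7.29×10⁵ × 5.29×10² = 6.17×10⁻¹² V²
V_n = √(6.17×10⁻¹²) = 2.48×10⁻⁶ V = 2.48 µV

2.48 µV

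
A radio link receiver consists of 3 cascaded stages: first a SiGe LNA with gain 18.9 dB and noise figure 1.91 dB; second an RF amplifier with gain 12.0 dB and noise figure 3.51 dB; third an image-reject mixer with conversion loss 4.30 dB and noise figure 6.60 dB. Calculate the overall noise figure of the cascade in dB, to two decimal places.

Convert to linear (a loss of L dB is a gain of −L dB): F_i = 10^(NF_i/10), G_i = 10^(G_i,dB/10)
  Stage 1: F_1 = 10^(1.91/10) = 1.552, G_1 = 10^(18.9/10) = 77.62
  Stage 2: F_2 = 10^(3.51/10) = 2.244, G_2 = 10^(12.0/10) = 15.85
  Stage 3: F_3 = 10^(6.60/10) = 4.571, G_3 = 10^(−4.30/10) = 0.3715
Friis cascade:
  F = 1.552 + (2.244 − 1)/77.62 + (4.571 − 1)/1230 = 1.571
NF = 10 log₁₀(1.571) = 1.96 dB

1.96 dB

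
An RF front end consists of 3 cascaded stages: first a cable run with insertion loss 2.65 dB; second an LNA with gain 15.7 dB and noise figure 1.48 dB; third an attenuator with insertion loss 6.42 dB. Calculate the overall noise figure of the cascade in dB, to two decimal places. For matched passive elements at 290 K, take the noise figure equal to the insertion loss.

Convert to linear (a loss of L dB is a gain of −L dB): F_i = 10^(NF_i/10), G_i = 10^(G_i,dB/10)
  Stage 1: F_1 = 10^(2.65/10) = 1.841, G_1 = 10^(−2.65/10) = 0.5433
  Stage 2: F_2 = 10^(1.48/10) = 1.406, G_2 = 10^(15.7/10) = 37.15
  Stage 3: F_3 = 10^(6.42/10) = 4.385, G_3 = 10^(−6.42/10) = 0.2280
Friis cascade:
  F = 1.841 + (1.406 − 1)/0.5433 + (4.385 − 1)/20.18 = 2.756
NF = 10 log₁₀(2.756) = 4.40 dB

4.40 dB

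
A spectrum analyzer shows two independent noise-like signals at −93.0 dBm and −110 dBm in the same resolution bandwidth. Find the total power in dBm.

Convert to linear, add, convert back:
P₁ = 5.01×10⁻¹³ W, P₂ = 1.00×10⁻¹⁴ W
P_tot = 5.11×10⁻¹³ W → 10 log₁₀(P_tot / 10⁻³) = −92.9 dBm

−92.9 dBm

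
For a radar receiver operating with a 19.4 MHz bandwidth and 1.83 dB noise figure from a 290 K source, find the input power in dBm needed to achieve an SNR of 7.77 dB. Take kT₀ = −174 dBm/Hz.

−91.5 dBm

Sensitivity = −174 + 10 log₁₀(B) + NF + SNR_min
= −174 + 72.88 + 1.83 + 7.77
= −91.52 dBm → −91.5 dBm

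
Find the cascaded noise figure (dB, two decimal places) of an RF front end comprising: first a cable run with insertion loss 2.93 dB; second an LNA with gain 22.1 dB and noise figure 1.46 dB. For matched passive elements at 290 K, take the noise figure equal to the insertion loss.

4.39 dB

Convert to linear (a loss of L dB is a gain of −L dB): F_i = 10^(NF_i/10), G_i = 10^(G_i,dB/10)
  Stage 1: F_1 = 10^(2.93/10) = 1.963, G_1 = 10^(−2.93/10) = 0.5093
  Stage 2: F_2 = 10^(1.46/10) = 1.400, G_2 = 10^(22.1/10) = 162.2
Friis cascade:
  F = 1.963 + (1.400 − 1)/0.5093 = 2.748
NF = 10 log₁₀(2.748) = 4.39 dB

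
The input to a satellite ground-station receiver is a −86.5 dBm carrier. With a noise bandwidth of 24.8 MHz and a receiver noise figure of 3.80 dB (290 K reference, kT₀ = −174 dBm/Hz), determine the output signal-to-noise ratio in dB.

9.8 dB

Noise floor: N = −174 + 10 log₁₀(B) + NF
10 log₁₀(2.48×10⁷) = 73.94 dB
N = −174 + 73.94 + 3.80 = −96.26 dBm
SNR = P_sig − N = −86.5 − (−96.26) = 9.76 dB → 9.8 dB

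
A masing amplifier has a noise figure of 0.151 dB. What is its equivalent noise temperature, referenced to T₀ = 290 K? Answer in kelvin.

F = 10^(0.151/10) = 1.03538
T_e = (F − 1)·T₀ = (1.03538 − 1) × 290 = 10.3 K

10.3 K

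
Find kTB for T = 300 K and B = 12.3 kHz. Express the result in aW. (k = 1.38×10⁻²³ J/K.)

P_n = kTB = 1.38×10⁻²³ × 300 × 1.23×10⁴ = 5.09×10⁻¹⁷ W = 50.9 aW

50.9 aW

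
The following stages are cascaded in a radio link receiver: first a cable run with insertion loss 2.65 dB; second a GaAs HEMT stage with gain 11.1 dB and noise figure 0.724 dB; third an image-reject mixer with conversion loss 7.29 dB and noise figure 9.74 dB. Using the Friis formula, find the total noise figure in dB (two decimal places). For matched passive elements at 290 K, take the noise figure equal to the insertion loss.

Convert to linear (a loss of L dB is a gain of −L dB): F_i = 10^(NF_i/10), G_i = 10^(G_i,dB/10)
  Stage 1: F_1 = 10^(2.65/10) = 1.841, G_1 = 10^(−2.65/10) = 0.5433
  Stage 2: F_2 = 10^(0.724/10) = 1.181, G_2 = 10^(11.1/10) = 12.88
  Stage 3: F_3 = 10^(9.74/10) = 9.419, G_3 = 10^(−7.29/10) = 0.1866
Friis cascade:
  F = 1.841 + (1.181 − 1)/0.5433 + (9.419 − 1)/6.998 = 3.378
NF = 10 log₁₀(3.378) = 5.29 dB

5.29 dB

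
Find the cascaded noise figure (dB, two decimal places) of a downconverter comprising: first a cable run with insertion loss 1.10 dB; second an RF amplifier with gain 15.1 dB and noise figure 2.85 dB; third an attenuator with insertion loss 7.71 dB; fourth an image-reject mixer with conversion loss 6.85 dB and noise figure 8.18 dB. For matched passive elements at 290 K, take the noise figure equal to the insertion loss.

6.01 dB

Convert to linear (a loss of L dB is a gain of −L dB): F_i = 10^(NF_i/10), G_i = 10^(G_i,dB/10)
  Stage 1: F_1 = 10^(1.10/10) = 1.288, G_1 = 10^(−1.10/10) = 0.7762
  Stage 2: F_2 = 10^(2.85/10) = 1.928, G_2 = 10^(15.1/10) = 32.36
  Stage 3: F_3 = 10^(7.71/10) = 5.902, G_3 = 10^(−7.71/10) = 0.1694
  Stage 4: F_4 = 10^(8.18/10) = 6.577, G_4 = 10^(−6.85/10) = 0.2065
Friis cascade:
  F = 1.288 + (1.928 − 1)/0.7762 + (5.902 − 1)/25.12 + (6.577 − 1)/4.256 = 3.989
NF = 10 log₁₀(3.989) = 6.01 dB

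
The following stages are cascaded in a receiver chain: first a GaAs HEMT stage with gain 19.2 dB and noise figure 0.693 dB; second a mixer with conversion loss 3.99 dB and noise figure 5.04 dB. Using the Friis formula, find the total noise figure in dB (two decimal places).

Convert to linear (a loss of L dB is a gain of −L dB): F_i = 10^(NF_i/10), G_i = 10^(G_i,dB/10)
  Stage 1: F_1 = 10^(0.693/10) = 1.173, G_1 = 10^(19.2/10) = 83.18
  Stage 2: F_2 = 10^(5.04/10) = 3.192, G_2 = 10^(−3.99/10) = 0.3990
Friis cascade:
  F = 1.173 + (3.192 − 1)/83.18 = 1.199
NF = 10 log₁₀(1.199) = 0.79 dB

0.79 dB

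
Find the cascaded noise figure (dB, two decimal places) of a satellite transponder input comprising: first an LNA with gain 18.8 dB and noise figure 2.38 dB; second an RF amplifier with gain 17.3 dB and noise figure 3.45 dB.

Convert to linear (a loss of L dB is a gain of −L dB): F_i = 10^(NF_i/10), G_i = 10^(G_i,dB/10)
  Stage 1: F_1 = 10^(2.38/10) = 1.730, G_1 = 10^(18.8/10) = 75.86
  Stage 2: F_2 = 10^(3.45/10) = 2.213, G_2 = 10^(17.3/10) = 53.70
Friis cascade:
  F = 1.730 + (2.213 − 1)/75.86 = 1.746
NF = 10 log₁₀(1.746) = 2.42 dB

2.42 dB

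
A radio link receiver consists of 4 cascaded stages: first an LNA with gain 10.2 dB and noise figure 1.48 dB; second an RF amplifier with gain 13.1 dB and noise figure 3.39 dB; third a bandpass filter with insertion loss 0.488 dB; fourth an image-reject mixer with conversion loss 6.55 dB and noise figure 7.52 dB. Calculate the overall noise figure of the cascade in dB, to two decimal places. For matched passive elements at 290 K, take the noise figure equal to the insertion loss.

1.89 dB

Convert to linear (a loss of L dB is a gain of −L dB): F_i = 10^(NF_i/10), G_i = 10^(G_i,dB/10)
  Stage 1: F_1 = 10^(1.48/10) = 1.406, G_1 = 10^(10.2/10) = 10.47
  Stage 2: F_2 = 10^(3.39/10) = 2.183, G_2 = 10^(13.1/10) = 20.42
  Stage 3: F_3 = 10^(0.488/10) = 1.119, G_3 = 10^(−0.488/10) = 0.8937
  Stage 4: F_4 = 10^(7.52/10) = 5.649, G_4 = 10^(−6.55/10) = 0.2213
Friis cascade:
  F = 1.406 + (2.183 − 1)/10.47 + (1.119 − 1)/213.8 + (5.649 − 1)/191.1 = 1.544
NF = 10 log₁₀(1.544) = 1.89 dB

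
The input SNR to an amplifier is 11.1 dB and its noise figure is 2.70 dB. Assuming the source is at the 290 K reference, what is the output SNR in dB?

By definition F = SNR_in/SNR_out, so in dB: SNR_out = SNR_in − NF
SNR_out = 11.1 − 2.70 = 8.40 dB

8.40 dB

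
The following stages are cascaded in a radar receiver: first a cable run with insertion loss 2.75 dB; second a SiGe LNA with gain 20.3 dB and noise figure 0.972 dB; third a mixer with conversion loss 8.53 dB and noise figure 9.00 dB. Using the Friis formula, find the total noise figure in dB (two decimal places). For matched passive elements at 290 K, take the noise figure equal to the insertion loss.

Convert to linear (a loss of L dB is a gain of −L dB): F_i = 10^(NF_i/10), G_i = 10^(G_i,dB/10)
  Stage 1: F_1 = 10^(2.75/10) = 1.884, G_1 = 10^(−2.75/10) = 0.5309
  Stage 2: F_2 = 10^(0.972/10) = 1.251, G_2 = 10^(20.3/10) = 107.2
  Stage 3: F_3 = 10^(9.00/10) = 7.943, G_3 = 10^(−8.53/10) = 0.1403
Friis cascade:
  F = 1.884 + (1.251 − 1)/0.5309 + (7.943 − 1)/56.89 = 2.478
NF = 10 log₁₀(2.478) = 3.94 dB

3.94 dB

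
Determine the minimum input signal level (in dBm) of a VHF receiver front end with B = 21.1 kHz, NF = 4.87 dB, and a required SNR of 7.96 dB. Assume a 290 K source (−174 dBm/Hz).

−117.9 dBm

Sensitivity = −174 + 10 log₁₀(B) + NF + SNR_min
= −174 + 43.24 + 4.87 + 7.96
= −117.93 dBm → −117.9 dBm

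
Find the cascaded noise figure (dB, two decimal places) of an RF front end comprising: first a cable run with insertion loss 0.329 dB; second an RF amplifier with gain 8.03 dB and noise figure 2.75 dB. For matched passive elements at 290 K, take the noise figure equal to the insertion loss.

Convert to linear (a loss of L dB is a gain of −L dB): F_i = 10^(NF_i/10), G_i = 10^(G_i,dB/10)
  Stage 1: F_1 = 10^(0.329/10) = 1.079, G_1 = 10^(−0.329/10) = 0.9270
  Stage 2: F_2 = 10^(2.75/10) = 1.884, G_2 = 10^(8.03/10) = 6.353
Friis cascade:
  F = 1.079 + (1.884 − 1)/0.9270 = 2.032
NF = 10 log₁₀(2.032) = 3.08 dB

3.08 dB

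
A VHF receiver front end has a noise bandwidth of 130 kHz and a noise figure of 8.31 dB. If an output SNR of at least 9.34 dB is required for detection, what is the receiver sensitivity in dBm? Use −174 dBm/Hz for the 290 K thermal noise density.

Sensitivity = −174 + 10 log₁₀(B) + NF + SNR_min
= −174 + 51.14 + 8.31 + 9.34
= −105.21 dBm → −105.2 dBm

−105.2 dBm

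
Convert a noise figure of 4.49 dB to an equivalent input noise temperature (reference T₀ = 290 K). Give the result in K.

525 K

F = 10^(4.49/10) = 2.8119
T_e = (F − 1)·T₀ = (2.8119 − 1) × 290 = 525 K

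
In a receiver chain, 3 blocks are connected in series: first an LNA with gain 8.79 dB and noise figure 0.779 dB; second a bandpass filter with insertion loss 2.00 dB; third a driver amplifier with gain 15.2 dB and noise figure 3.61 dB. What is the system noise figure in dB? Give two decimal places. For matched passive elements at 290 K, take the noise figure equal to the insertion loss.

1.89 dB

Convert to linear (a loss of L dB is a gain of −L dB): F_i = 10^(NF_i/10), G_i = 10^(G_i,dB/10)
  Stage 1: F_1 = 10^(0.779/10) = 1.196, G_1 = 10^(8.79/10) = 7.568
  Stage 2: F_2 = 10^(2.00/10) = 1.585, G_2 = 10^(−2.00/10) = 0.6310
  Stage 3: F_3 = 10^(3.61/10) = 2.296, G_3 = 10^(15.2/10) = 33.11
Friis cascade:
  F = 1.196 + (1.585 − 1)/7.568 + (2.296 − 1)/4.775 = 1.545
NF = 10 log₁₀(1.545) = 1.89 dB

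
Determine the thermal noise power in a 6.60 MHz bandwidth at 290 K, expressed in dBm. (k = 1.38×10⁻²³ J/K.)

P_n = kTB = 1.38×10⁻²³ × 290 × 6.60×10⁶ = 2.64×10⁻¹⁴ W
In dBm: 10 log₁₀(2.64×10⁻¹⁴ / 10⁻³) = −105.8 dBm

−105.8 dBm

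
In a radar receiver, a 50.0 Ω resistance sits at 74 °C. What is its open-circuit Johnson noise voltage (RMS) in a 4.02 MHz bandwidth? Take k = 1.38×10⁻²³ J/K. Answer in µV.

T = 74 °C + 273.15 = 347.15 K
V_n = √(4kTRB)
4kTRB = 4 × 1.38×10⁻²³ × 347.15 × 5.00×10¹ × 4.02×10⁶ = 3.85×10⁻¹² V²
V_n = √(3.85×10⁻¹²) = 1.96×10⁻⁶ V = 1.96 µV

1.96 µV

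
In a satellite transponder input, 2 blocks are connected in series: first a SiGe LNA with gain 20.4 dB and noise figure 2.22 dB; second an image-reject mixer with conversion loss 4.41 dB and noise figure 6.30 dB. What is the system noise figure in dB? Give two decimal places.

2.30 dB

Convert to linear (a loss of L dB is a gain of −L dB): F_i = 10^(NF_i/10), G_i = 10^(G_i,dB/10)
  Stage 1: F_1 = 10^(2.22/10) = 1.667, G_1 = 10^(20.4/10) = 109.6
  Stage 2: F_2 = 10^(6.30/10) = 4.266, G_2 = 10^(−4.41/10) = 0.3622
Friis cascade:
  F = 1.667 + (4.266 − 1)/109.6 = 1.697
NF = 10 log₁₀(1.697) = 2.30 dB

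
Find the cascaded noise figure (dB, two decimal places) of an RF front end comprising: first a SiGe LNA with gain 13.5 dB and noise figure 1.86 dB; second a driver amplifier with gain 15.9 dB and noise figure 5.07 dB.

2.13 dB

Convert to linear (a loss of L dB is a gain of −L dB): F_i = 10^(NF_i/10), G_i = 10^(G_i,dB/10)
  Stage 1: F_1 = 10^(1.86/10) = 1.535, G_1 = 10^(13.5/10) = 22.39
  Stage 2: F_2 = 10^(5.07/10) = 3.214, G_2 = 10^(15.9/10) = 38.90
Friis cascade:
  F = 1.535 + (3.214 − 1)/22.39 = 1.633
NF = 10 log₁₀(1.633) = 2.13 dB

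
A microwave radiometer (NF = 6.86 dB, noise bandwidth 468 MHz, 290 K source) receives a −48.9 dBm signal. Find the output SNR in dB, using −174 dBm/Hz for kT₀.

31.5 dB

Noise floor: N = −174 + 10 log₁₀(B) + NF
10 log₁₀(4.68×10⁸) = 86.7 dB
N = −174 + 86.7 + 6.86 = −80.44 dBm
SNR = P_sig − N = −48.9 − (−80.44) = 31.54 dB → 31.5 dB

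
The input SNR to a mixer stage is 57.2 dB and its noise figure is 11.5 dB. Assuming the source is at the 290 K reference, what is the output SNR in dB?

45.7 dB

By definition F = SNR_in/SNR_out, so in dB: SNR_out = SNR_in − NF
SNR_out = 57.2 − 11.5 = 45.7 dB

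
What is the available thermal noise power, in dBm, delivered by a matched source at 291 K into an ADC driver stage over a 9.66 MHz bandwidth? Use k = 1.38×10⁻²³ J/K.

−104.1 dBm

P_n = kTB = 1.38×10⁻²³ × 291 × 9.66×10⁶ = 3.88×10⁻¹⁴ W
In dBm: 10 log₁₀(3.88×10⁻¹⁴ / 10⁻³) = −104.1 dBm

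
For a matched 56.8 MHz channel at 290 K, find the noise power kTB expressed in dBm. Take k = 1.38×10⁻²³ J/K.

P_n = kTB = 1.38×10⁻²³ × 290 × 5.68×10⁷ = 2.27×10⁻¹³ W
In dBm: 10 log₁₀(2.27×10⁻¹³ / 10⁻³) = −96.4 dBm

−96.4 dBm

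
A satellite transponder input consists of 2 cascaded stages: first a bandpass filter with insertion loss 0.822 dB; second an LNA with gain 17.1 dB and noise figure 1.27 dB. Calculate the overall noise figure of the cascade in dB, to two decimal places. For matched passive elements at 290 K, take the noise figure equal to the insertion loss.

2.09 dB

Convert to linear (a loss of L dB is a gain of −L dB): F_i = 10^(NF_i/10), G_i = 10^(G_i,dB/10)
  Stage 1: F_1 = 10^(0.822/10) = 1.208, G_1 = 10^(−0.822/10) = 0.8276
  Stage 2: F_2 = 10^(1.27/10) = 1.340, G_2 = 10^(17.1/10) = 51.29
Friis cascade:
  F = 1.208 + (1.340 − 1)/0.8276 = 1.619
NF = 10 log₁₀(1.619) = 2.09 dB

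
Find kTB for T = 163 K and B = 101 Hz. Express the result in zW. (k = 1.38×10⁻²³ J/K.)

227 zW

P_n = kTB = 1.38×10⁻²³ × 163 × 1.01×10² = 2.27×10⁻¹⁹ W = 227 zW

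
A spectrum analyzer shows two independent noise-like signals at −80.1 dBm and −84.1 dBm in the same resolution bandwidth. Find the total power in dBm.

Convert to linear, add, convert back:
P₁ = 9.77×10⁻¹² W, P₂ = 3.89×10⁻¹² W
P_tot = 1.37×10⁻¹¹ W → 10 log₁₀(P_tot / 10⁻³) = −78.6 dBm

−78.6 dBm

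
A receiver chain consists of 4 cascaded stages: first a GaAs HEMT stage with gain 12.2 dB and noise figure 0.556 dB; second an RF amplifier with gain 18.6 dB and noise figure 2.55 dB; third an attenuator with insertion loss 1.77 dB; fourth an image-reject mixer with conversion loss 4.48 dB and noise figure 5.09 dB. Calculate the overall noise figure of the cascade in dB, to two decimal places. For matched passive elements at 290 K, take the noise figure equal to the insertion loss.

0.75 dB

Convert to linear (a loss of L dB is a gain of −L dB): F_i = 10^(NF_i/10), G_i = 10^(G_i,dB/10)
  Stage 1: F_1 = 10^(0.556/10) = 1.137, G_1 = 10^(12.2/10) = 16.60
  Stage 2: F_2 = 10^(2.55/10) = 1.799, G_2 = 10^(18.6/10) = 72.44
  Stage 3: F_3 = 10^(1.77/10) = 1.503, G_3 = 10^(−1.77/10) = 0.6653
  Stage 4: F_4 = 10^(5.09/10) = 3.228, G_4 = 10^(−4.48/10) = 0.3565
Friis cascade:
  F = 1.137 + (1.799 − 1)/16.60 + (1.503 − 1)/1202 + (3.228 − 1)/799.8 = 1.188
NF = 10 log₁₀(1.188) = 0.75 dB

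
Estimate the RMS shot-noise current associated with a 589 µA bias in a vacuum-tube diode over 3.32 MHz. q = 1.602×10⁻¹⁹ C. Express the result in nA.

25.0 nA

I_n = √(2qI·B)
2qI·B = 2 × 1.602×10⁻¹⁹ × 5.89×10⁻⁴ × 3.32×10⁶ = 6.27×10⁻¹⁶ A²
I_n = √(6.27×10⁻¹⁶) = 2.50×10⁻⁸ A = 25.0 nA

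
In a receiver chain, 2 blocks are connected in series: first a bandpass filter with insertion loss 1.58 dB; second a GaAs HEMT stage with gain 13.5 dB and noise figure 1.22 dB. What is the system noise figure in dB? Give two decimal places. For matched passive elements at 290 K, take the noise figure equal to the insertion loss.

Convert to linear (a loss of L dB is a gain of −L dB): F_i = 10^(NF_i/10), G_i = 10^(G_i,dB/10)
  Stage 1: F_1 = 10^(1.58/10) = 1.439, G_1 = 10^(−1.58/10) = 0.6950
  Stage 2: F_2 = 10^(1.22/10) = 1.324, G_2 = 10^(13.5/10) = 22.39
Friis cascade:
  F = 1.439 + (1.324 − 1)/0.6950 = 1.905
NF = 10 log₁₀(1.905) = 2.80 dB

2.80 dB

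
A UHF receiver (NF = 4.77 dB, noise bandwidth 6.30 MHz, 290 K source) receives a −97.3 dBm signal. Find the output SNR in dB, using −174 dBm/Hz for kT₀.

Noise floor: N = −174 + 10 log₁₀(B) + NF
10 log₁₀(6.30×10⁶) = 67.99 dB
N = −174 + 67.99 + 4.77 = −101.24 dBm
SNR = P_sig − N = −97.3 − (−101.24) = 3.94 dB → 3.9 dB

3.9 dB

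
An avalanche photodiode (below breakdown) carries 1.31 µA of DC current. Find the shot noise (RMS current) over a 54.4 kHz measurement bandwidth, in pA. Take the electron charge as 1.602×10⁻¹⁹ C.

I_n = √(2qI·B)
2qI·B = 2 × 1.602×10⁻¹⁹ × 1.31×10⁻⁶ × 5.44×10⁴ = 2.28×10⁻²⁰ A²
I_n = √(2.28×10⁻²⁰) = 1.51×10⁻¹⁰ A = 151 pA

151 pA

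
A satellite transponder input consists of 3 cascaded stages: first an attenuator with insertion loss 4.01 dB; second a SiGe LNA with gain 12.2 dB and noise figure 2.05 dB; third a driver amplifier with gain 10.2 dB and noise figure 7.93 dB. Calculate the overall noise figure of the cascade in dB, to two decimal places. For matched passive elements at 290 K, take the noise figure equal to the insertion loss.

6.84 dB

Convert to linear (a loss of L dB is a gain of −L dB): F_i = 10^(NF_i/10), G_i = 10^(G_i,dB/10)
  Stage 1: F_1 = 10^(4.01/10) = 2.518, G_1 = 10^(−4.01/10) = 0.3972
  Stage 2: F_2 = 10^(2.05/10) = 1.603, G_2 = 10^(12.2/10) = 16.60
  Stage 3: F_3 = 10^(7.93/10) = 6.209, G_3 = 10^(10.2/10) = 10.47
Friis cascade:
  F = 2.518 + (1.603 − 1)/0.3972 + (6.209 − 1)/6.592 = 4.827
NF = 10 log₁₀(4.827) = 6.84 dB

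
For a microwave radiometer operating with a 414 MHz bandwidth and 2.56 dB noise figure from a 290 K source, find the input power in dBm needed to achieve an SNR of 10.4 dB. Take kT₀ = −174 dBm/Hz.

Sensitivity = −174 + 10 log₁₀(B) + NF + SNR_min
= −174 + 86.17 + 2.56 + 10.4
= −74.87 dBm → −74.9 dBm

−74.9 dBm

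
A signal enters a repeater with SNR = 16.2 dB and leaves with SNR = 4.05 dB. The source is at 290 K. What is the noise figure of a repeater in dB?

NF (dB) = SNR_in(dB) − SNR_out(dB) when the source is at T₀
NF = 16.2 − 4.05 = 12.15 dB

12.15 dB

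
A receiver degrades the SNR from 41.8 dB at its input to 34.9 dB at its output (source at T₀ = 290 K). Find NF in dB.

NF (dB) = SNR_in(dB) − SNR_out(dB) when the source is at T₀
NF = 41.8 − 34.9 = 6.9 dB

6.9 dB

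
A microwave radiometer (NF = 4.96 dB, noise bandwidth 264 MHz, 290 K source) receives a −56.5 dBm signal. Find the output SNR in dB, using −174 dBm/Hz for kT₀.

28.3 dB

Noise floor: N = −174 + 10 log₁₀(B) + NF
10 log₁₀(2.64×10⁸) = 84.22 dB
N = −174 + 84.22 + 4.96 = −84.82 dBm
SNR = P_sig − N = −56.5 − (−84.82) = 28.32 dB → 28.3 dB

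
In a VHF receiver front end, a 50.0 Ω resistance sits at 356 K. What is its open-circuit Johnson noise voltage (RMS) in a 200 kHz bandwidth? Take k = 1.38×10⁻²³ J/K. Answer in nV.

V_n = √(4kTRB)
4kTRB = 4 × 1.38×10⁻²³ × 356 × 5.00×10¹ × 2.00×10⁵ = 1.97×10⁻¹³ V²
V_n = √(1.97×10⁻¹³) = 4.43×10⁻⁷ V = 443 nV

443 nV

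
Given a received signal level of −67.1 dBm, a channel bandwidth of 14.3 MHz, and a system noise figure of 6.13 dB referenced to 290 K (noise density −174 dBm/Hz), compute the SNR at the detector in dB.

Noise floor: N = −174 + 10 log₁₀(B) + NF
10 log₁₀(1.43×10⁷) = 71.55 dB
N = −174 + 71.55 + 6.13 = −96.32 dBm
SNR = P_sig − N = −67.1 − (−96.32) = 29.22 dB → 29.2 dB

29.2 dB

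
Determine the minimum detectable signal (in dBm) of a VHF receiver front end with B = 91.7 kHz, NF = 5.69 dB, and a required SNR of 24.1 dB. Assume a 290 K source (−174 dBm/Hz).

−94.6 dBm

Sensitivity = −174 + 10 log₁₀(B) + NF + SNR_min
= −174 + 49.62 + 5.69 + 24.1
= −94.59 dBm → −94.6 dBm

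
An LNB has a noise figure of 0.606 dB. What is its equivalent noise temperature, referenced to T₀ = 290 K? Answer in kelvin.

43.4 K

F = 10^(0.606/10) = 1.14974
T_e = (F − 1)·T₀ = (1.14974 − 1) × 290 = 43.4 K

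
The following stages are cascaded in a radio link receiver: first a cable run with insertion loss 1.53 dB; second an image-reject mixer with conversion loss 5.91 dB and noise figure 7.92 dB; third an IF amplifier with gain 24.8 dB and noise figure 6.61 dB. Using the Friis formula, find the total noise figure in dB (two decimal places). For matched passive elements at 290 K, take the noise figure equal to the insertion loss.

14.57 dB

Convert to linear (a loss of L dB is a gain of −L dB): F_i = 10^(NF_i/10), G_i = 10^(G_i,dB/10)
  Stage 1: F_1 = 10^(1.53/10) = 1.422, G_1 = 10^(−1.53/10) = 0.7031
  Stage 2: F_2 = 10^(7.92/10) = 6.194, G_2 = 10^(−5.91/10) = 0.2564
  Stage 3: F_3 = 10^(6.61/10) = 4.581, G_3 = 10^(24.8/10) = 302.0
Friis cascade:
  F = 1.422 + (6.194 − 1)/0.7031 + (4.581 − 1)/0.1803 = 28.67
NF = 10 log₁₀(28.67) = 14.57 dB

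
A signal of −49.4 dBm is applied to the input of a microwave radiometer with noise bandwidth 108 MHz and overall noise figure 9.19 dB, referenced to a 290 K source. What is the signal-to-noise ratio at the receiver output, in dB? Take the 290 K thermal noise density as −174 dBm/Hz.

Noise floor: N = −174 + 10 log₁₀(B) + NF
10 log₁₀(1.08×10⁸) = 80.33 dB
N = −174 + 80.33 + 9.19 = −84.48 dBm
SNR = P_sig − N = −49.4 − (−84.48) = 35.08 dB → 35.1 dB

35.1 dB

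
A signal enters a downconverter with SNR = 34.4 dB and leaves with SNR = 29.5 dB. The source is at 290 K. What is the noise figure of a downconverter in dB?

NF (dB) = SNR_in(dB) − SNR_out(dB) when the source is at T₀
NF = 34.4 − 29.5 = 4.9 dB

4.9 dB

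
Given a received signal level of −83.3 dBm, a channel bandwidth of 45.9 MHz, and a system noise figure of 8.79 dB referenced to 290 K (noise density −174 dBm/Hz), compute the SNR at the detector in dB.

Noise floor: N = −174 + 10 log₁₀(B) + NF
10 log₁₀(4.59×10⁷) = 76.62 dB
N = −174 + 76.62 + 8.79 = −88.59 dBm
SNR = P_sig − N = −83.3 − (−88.59) = 5.29 dB → 5.3 dB

5.3 dB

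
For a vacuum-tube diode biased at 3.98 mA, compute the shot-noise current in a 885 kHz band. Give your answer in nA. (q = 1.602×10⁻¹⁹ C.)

33.6 nA

I_n = √(2qI·B)
2qI·B = 2 × 1.602×10⁻¹⁹ × 3.98×10⁻³ × 8.85×10⁵ = 1.13×10⁻¹⁵ A²
I_n = √(1.13×10⁻¹⁵) = 3.36×10⁻⁸ A = 33.6 nA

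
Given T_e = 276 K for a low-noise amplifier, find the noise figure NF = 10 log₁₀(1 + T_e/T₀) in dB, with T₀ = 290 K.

2.90 dB

F = 1 + T_e/T₀ = 1 + 276/290 = 1.95172
NF = 10 log₁₀(1.95172) = 2.90 dB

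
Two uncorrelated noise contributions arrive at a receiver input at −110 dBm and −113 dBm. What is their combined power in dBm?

Convert to linear, add, convert back:
P₁ = 1.00×10⁻¹⁴ W, P₂ = 5.01×10⁻¹⁵ W
P_tot = 1.50×10⁻¹⁴ W → 10 log₁₀(P_tot / 10⁻³) = −108.2 dBm

−108.2 dBm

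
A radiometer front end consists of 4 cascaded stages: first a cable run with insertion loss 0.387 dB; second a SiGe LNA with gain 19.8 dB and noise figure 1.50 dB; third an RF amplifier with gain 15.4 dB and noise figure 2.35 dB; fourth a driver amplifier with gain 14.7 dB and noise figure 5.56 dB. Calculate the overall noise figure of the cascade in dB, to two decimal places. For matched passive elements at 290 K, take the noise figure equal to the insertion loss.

1.91 dB

Convert to linear (a loss of L dB is a gain of −L dB): F_i = 10^(NF_i/10), G_i = 10^(G_i,dB/10)
  Stage 1: F_1 = 10^(0.387/10) = 1.093, G_1 = 10^(−0.387/10) = 0.9147
  Stage 2: F_2 = 10^(1.50/10) = 1.413, G_2 = 10^(19.8/10) = 95.50
  Stage 3: F_3 = 10^(2.35/10) = 1.718, G_3 = 10^(15.4/10) = 34.67
  Stage 4: F_4 = 10^(5.56/10) = 3.597, G_4 = 10^(14.7/10) = 29.51
Friis cascade:
  F = 1.093 + (1.413 − 1)/0.9147 + (1.718 − 1)/87.36 + (3.597 − 1)/3029 = 1.553
NF = 10 log₁₀(1.553) = 1.91 dB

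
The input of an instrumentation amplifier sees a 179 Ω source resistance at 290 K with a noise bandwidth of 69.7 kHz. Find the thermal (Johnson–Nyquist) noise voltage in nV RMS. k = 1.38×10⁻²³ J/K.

447 nV

V_n = √(4kTRB)
4kTRB = 4 × 1.38×10⁻²³ × 290 × 1.79×10² × 6.97×10⁴ = 2.00×10⁻¹³ V²
V_n = √(2.00×10⁻¹³) = 4.47×10⁻⁷ V = 447 nV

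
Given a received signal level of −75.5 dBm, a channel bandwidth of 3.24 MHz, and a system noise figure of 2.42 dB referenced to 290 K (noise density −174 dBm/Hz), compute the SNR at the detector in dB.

31.0 dB

Noise floor: N = −174 + 10 log₁₀(B) + NF
10 log₁₀(3.24×10⁶) = 65.11 dB
N = −174 + 65.11 + 2.42 = −106.47 dBm
SNR = P_sig − N = −75.5 − (−106.47) = 30.97 dB → 31.0 dB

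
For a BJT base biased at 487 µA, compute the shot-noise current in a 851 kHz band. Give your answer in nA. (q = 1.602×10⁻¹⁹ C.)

I_n = √(2qI·B)
2qI·B = 2 × 1.602×10⁻¹⁹ × 4.87×10⁻⁴ × 8.51×10⁵ = 1.33×10⁻¹⁶ A²
I_n = √(1.33×10⁻¹⁶) = 1.15×10⁻⁸ A = 11.5 nA

11.5 nA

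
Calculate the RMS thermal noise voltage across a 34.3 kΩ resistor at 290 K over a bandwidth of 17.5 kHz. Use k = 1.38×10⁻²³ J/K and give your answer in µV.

V_n = √(4kTRB)
4kTRB = 4 × 1.38×10⁻²³ × 290 × 3.43×10⁴ × 1.75×10⁴ = 9.61×10⁻¹² V²
V_n = √(9.61×10⁻¹²) = 3.10×10⁻⁶ V = 3.10 µV

3.10 µV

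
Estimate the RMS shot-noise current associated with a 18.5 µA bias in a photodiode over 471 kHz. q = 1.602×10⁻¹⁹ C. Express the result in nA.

I_n = √(2qI·B)
2qI·B = 2 × 1.602×10⁻¹⁹ × 1.85×10⁻⁵ × 4.71×10⁵ = 2.79×10⁻¹⁸ A²
I_n = √(2.79×10⁻¹⁸) = 1.67×10⁻⁹ A = 1.67 nA

1.67 nA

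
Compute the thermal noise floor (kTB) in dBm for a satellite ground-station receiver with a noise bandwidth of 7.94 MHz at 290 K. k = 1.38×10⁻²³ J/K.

P_n = kTB = 1.38×10⁻²³ × 290 × 7.94×10⁶ = 3.18×10⁻¹⁴ W
In dBm: 10 log₁₀(3.18×10⁻¹⁴ / 10⁻³) = −105.0 dBm

−105.0 dBm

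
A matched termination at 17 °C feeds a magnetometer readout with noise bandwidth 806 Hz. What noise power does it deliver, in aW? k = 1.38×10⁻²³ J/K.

T = 17 °C + 273.15 = 290.15 K
P_n = kTB = 1.38×10⁻²³ × 290.15 × 8.06×10² = 3.23×10⁻¹⁸ W = 3.23 aW

3.23 aW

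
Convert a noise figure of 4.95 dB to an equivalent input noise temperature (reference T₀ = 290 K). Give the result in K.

F = 10^(4.95/10) = 3.12608
T_e = (F − 1)·T₀ = (3.12608 − 1) × 290 = 617 K

617 K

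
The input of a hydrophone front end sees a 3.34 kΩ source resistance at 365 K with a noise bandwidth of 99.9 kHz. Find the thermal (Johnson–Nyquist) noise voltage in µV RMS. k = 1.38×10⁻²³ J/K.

V_n = √(4kTRB)
4kTRB = 4 × 1.38×10⁻²³ × 365 × 3.34×10³ × 9.99×10⁴ = 6.72×10⁻¹² V²
V_n = √(6.72×10⁻¹²) = 2.59×10⁻⁶ V = 2.59 µV

2.59 µV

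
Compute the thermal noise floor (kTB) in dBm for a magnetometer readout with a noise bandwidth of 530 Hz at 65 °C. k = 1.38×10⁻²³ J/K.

−146.1 dBm

T = 65 °C + 273.15 = 338.15 K
P_n = kTB = 1.38×10⁻²³ × 338.15 × 5.30×10² = 2.47×10⁻¹⁸ W
In dBm: 10 log₁₀(2.47×10⁻¹⁸ / 10⁻³) = −146.1 dBm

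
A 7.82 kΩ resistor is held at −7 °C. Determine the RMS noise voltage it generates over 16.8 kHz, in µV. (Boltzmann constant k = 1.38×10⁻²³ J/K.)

T = −7 °C + 273.15 = 266.15 K
V_n = √(4kTRB)
4kTRB = 4 × 1.38×10⁻²³ × 266.15 × 7.82×10³ × 1.68×10⁴ = 1.93×10⁻¹² V²
V_n = √(1.93×10⁻¹²) = 1.39×10⁻⁶ V = 1.39 µV

1.39 µV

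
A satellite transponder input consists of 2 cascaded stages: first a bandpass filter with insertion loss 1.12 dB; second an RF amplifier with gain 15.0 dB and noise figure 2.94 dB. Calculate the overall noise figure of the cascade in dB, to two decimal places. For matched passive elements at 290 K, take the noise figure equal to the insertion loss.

Convert to linear (a loss of L dB is a gain of −L dB): F_i = 10^(NF_i/10), G_i = 10^(G_i,dB/10)
  Stage 1: F_1 = 10^(1.12/10) = 1.294, G_1 = 10^(−1.12/10) = 0.7727
  Stage 2: F_2 = 10^(2.94/10) = 1.968, G_2 = 10^(15.0/10) = 31.62
Friis cascade:
  F = 1.294 + (1.968 − 1)/0.7727 = 2.547
NF = 10 log₁₀(2.547) = 4.06 dB

4.06 dB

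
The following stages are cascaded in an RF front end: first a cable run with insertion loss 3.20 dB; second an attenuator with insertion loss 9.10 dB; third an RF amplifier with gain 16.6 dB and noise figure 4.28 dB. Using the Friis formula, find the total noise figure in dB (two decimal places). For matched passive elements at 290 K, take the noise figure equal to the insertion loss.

16.58 dB

Convert to linear (a loss of L dB is a gain of −L dB): F_i = 10^(NF_i/10), G_i = 10^(G_i,dB/10)
  Stage 1: F_1 = 10^(3.20/10) = 2.089, G_1 = 10^(−3.20/10) = 0.4786
  Stage 2: F_2 = 10^(9.10/10) = 8.128, G_2 = 10^(−9.10/10) = 0.1230
  Stage 3: F_3 = 10^(4.28/10) = 2.679, G_3 = 10^(16.6/10) = 45.71
Friis cascade:
  F = 2.089 + (8.128 − 1)/0.4786 + (2.679 − 1)/0.05888 = 45.50
NF = 10 log₁₀(45.50) = 16.58 dB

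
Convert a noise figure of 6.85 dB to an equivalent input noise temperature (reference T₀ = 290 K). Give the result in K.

1114 K

F = 10^(6.85/10) = 4.84172
T_e = (F − 1)·T₀ = (4.84172 − 1) × 290 = 1114 K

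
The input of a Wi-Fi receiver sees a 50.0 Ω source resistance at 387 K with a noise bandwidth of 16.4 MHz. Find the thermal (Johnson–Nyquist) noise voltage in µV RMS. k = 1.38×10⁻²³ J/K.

V_n = √(4kTRB)
4kTRB = 4 × 1.38×10⁻²³ × 387 × 5.00×10¹ × 1.64×10⁷ = 1.75×10⁻¹¹ V²
V_n = √(1.75×10⁻¹¹) = 4.19×10⁻⁶ V = 4.19 µV

4.19 µV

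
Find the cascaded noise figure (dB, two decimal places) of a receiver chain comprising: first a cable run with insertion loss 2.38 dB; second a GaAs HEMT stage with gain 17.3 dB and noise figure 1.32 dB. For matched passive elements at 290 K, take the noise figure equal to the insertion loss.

3.70 dB

Convert to linear (a loss of L dB is a gain of −L dB): F_i = 10^(NF_i/10), G_i = 10^(G_i,dB/10)
  Stage 1: F_1 = 10^(2.38/10) = 1.730, G_1 = 10^(−2.38/10) = 0.5781
  Stage 2: F_2 = 10^(1.32/10) = 1.355, G_2 = 10^(17.3/10) = 53.70
Friis cascade:
  F = 1.730 + (1.355 − 1)/0.5781 = 2.344
NF = 10 log₁₀(2.344) = 3.70 dB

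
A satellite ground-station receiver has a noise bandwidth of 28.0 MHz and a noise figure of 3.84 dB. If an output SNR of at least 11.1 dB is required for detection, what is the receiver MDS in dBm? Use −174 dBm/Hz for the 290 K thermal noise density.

−84.6 dBm

Sensitivity = −174 + 10 log₁₀(B) + NF + SNR_min
= −174 + 74.47 + 3.84 + 11.1
= −84.59 dBm → −84.6 dBm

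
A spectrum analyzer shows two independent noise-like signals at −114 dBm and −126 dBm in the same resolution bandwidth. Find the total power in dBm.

−113.7 dBm

Convert to linear, add, convert back:
P₁ = 3.98×10⁻¹⁵ W, P₂ = 2.51×10⁻¹⁶ W
P_tot = 4.23×10⁻¹⁵ W → 10 log₁₀(P_tot / 10⁻³) = −113.7 dBm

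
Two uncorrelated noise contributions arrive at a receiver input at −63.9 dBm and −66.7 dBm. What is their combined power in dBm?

Convert to linear, add, convert back:
P₁ = 4.07×10⁻¹⁰ W, P₂ = 2.14×10⁻¹⁰ W
P_tot = 6.21×10⁻¹⁰ W → 10 log₁₀(P_tot / 10⁻³) = −62.1 dBm

−62.1 dBm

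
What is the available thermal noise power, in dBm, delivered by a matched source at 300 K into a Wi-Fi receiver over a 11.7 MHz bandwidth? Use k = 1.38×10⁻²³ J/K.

P_n = kTB = 1.38×10⁻²³ × 300 × 1.17×10⁷ = 4.84×10⁻¹⁴ W
In dBm: 10 log₁₀(4.84×10⁻¹⁴ / 10⁻³) = −103.1 dBm

−103.1 dBm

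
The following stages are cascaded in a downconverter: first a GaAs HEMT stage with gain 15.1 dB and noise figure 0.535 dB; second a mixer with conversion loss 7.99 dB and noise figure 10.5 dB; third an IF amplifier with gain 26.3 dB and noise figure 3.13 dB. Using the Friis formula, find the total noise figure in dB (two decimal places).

Convert to linear (a loss of L dB is a gain of −L dB): F_i = 10^(NF_i/10), G_i = 10^(G_i,dB/10)
  Stage 1: F_1 = 10^(0.535/10) = 1.131, G_1 = 10^(15.1/10) = 32.36
  Stage 2: F_2 = 10^(10.5/10) = 11.22, G_2 = 10^(−7.99/10) = 0.1589
  Stage 3: F_3 = 10^(3.13/10) = 2.056, G_3 = 10^(26.3/10) = 426.6
Friis cascade:
  F = 1.131 + (11.22 − 1)/32.36 + (2.056 − 1)/5.140 = 1.652
NF = 10 log₁₀(1.652) = 2.18 dB

2.18 dB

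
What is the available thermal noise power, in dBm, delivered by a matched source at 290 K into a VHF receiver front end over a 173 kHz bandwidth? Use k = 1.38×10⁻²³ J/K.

−121.6 dBm

P_n = kTB = 1.38×10⁻²³ × 290 × 1.73×10⁵ = 6.92×10⁻¹⁶ W
In dBm: 10 log₁₀(6.92×10⁻¹⁶ / 10⁻³) = −121.6 dBm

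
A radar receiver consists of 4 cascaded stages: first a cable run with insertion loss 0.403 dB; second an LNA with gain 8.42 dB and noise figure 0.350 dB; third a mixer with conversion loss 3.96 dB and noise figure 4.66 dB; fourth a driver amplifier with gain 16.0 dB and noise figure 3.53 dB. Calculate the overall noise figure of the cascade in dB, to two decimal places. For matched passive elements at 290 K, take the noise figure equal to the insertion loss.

2.98 dB

Convert to linear (a loss of L dB is a gain of −L dB): F_i = 10^(NF_i/10), G_i = 10^(G_i,dB/10)
  Stage 1: F_1 = 10^(0.403/10) = 1.097, G_1 = 10^(−0.403/10) = 0.9114
  Stage 2: F_2 = 10^(0.350/10) = 1.084, G_2 = 10^(8.42/10) = 6.950
  Stage 3: F_3 = 10^(4.66/10) = 2.924, G_3 = 10^(−3.96/10) = 0.4018
  Stage 4: F_4 = 10^(3.53/10) = 2.254, G_4 = 10^(16.0/10) = 39.81
Friis cascade:
  F = 1.097 + (1.084 − 1)/0.9114 + (2.924 − 1)/6.334 + (2.254 − 1)/2.545 = 1.986
NF = 10 log₁₀(1.986) = 2.98 dB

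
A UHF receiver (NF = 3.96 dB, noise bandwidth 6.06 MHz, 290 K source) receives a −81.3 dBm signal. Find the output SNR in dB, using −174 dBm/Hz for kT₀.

Noise floor: N = −174 + 10 log₁₀(B) + NF
10 log₁₀(6.06×10⁶) = 67.82 dB
N = −174 + 67.82 + 3.96 = −102.22 dBm
SNR = P_sig − N = −81.3 − (−102.22) = 20.92 dB → 20.9 dB

20.9 dB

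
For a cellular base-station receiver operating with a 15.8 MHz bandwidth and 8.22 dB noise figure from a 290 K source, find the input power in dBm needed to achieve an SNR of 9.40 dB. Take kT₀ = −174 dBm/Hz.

−84.4 dBm

Sensitivity = −174 + 10 log₁₀(B) + NF + SNR_min
= −174 + 71.99 + 8.22 + 9.40
= −84.39 dBm → −84.4 dBm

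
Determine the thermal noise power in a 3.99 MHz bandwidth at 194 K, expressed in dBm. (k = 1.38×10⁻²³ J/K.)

−109.7 dBm

P_n = kTB = 1.38×10⁻²³ × 194 × 3.99×10⁶ = 1.07×10⁻¹⁴ W
In dBm: 10 log₁₀(1.07×10⁻¹⁴ / 10⁻³) = −109.7 dBm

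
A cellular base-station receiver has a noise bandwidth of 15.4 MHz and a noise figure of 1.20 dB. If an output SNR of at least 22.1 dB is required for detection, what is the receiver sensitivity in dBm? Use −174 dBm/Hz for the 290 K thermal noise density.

−78.8 dBm

Sensitivity = −174 + 10 log₁₀(B) + NF + SNR_min
= −174 + 71.88 + 1.20 + 22.1
= −78.82 dBm → −78.8 dBm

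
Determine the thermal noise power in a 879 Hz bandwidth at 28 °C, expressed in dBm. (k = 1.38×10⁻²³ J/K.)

−144.4 dBm

T = 28 °C + 273.15 = 301.15 K
P_n = kTB = 1.38×10⁻²³ × 301.15 × 8.79×10² = 3.65×10⁻¹⁸ W
In dBm: 10 log₁₀(3.65×10⁻¹⁸ / 10⁻³) = −144.4 dBm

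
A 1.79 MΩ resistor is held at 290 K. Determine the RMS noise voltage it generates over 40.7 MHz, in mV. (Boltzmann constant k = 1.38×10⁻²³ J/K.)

V_n = √(4kTRB)
4kTRB = 4 × 1.38×10⁻²³ × 290 × 1.79×10⁶ × 4.07×10⁷ = 1.17×10⁻⁶ V²
V_n = √(1.17×10⁻⁶) = 1.08×10⁻³ V = 1.08 mV

1.08 mV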